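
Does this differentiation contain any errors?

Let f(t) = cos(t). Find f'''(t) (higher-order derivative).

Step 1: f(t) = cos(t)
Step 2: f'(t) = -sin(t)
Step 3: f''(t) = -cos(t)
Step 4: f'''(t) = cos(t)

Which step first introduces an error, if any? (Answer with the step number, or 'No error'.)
Step 4

Step 4 is incorrect due to a wrong trig function.
The step shows: cos(t)
The correct value should be: sin(t)

Explanation: sin(t) was incorrectly written as cos(t): the term sin(t) was incorrectly written as cos(t)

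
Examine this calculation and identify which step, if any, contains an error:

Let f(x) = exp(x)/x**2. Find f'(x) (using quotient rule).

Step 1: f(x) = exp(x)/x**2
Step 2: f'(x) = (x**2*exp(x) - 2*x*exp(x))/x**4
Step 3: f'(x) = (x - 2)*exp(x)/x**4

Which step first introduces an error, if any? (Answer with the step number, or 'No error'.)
Step 3

Step 3 is incorrect due to a wrong exponent.
The step shows: (x - 2)*exp(x)/x**4
The correct value should be: (x - 2)*exp(x)/x**3

Explanation: The exponent -3 on x was incorrectly written as -4: the term (x - 2)*exp(x)/x**3 was incorrectly written as (x - 2)*exp(x)/x**4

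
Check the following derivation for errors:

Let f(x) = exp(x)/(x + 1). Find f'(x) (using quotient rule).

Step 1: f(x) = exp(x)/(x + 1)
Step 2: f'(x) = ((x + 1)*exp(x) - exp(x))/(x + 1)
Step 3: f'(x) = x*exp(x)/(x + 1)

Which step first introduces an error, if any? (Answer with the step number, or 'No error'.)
Step 2

Step 2 is incorrect due to a wrong exponent.
The step shows: ((x + 1)*exp(x) - exp(x))/(x + 1)
The correct value should be: ((x + 1)*exp(x) - exp(x))/(x + 1)**2

Explanation: The exponent -2 on x + 1 was incorrectly written as -1: the term ((x + 1)*exp(x) - exp(x))/(x + 1)**2 was incorrectly written as ((x + 1)*exp(x) - exp(x))/(x + 1)
The later steps are derived from this incorrect expression, so the error originates in Step 2.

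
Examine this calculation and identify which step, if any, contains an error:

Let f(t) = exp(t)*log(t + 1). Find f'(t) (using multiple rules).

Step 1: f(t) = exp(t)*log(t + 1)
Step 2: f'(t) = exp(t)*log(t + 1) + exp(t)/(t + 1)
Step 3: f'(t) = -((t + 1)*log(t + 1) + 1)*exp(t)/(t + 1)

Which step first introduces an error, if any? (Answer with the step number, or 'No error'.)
Step 3

Step 3 is incorrect due to a sign flip.
The step shows: -((t + 1)*log(t + 1) + 1)*exp(t)/(t + 1)
The correct value should be: ((t + 1)*log(t + 1) + 1)*exp(t)/(t + 1)

Explanation: The sign of the whole expression was flipped: the term ((t + 1)*log(t + 1) + 1)*exp(t)/(t + 1) was incorrectly written as -((t + 1)*log(t + 1) + 1)*exp(t)/(t + 1)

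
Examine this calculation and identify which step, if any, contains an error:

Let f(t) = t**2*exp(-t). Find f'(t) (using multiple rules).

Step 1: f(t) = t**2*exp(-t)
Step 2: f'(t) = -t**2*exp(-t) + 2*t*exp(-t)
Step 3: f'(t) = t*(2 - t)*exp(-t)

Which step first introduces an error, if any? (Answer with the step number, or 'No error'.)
No error

All steps in this derivation are correct.
The final answer f'(t) = t*(2 - t)*exp(-t) is valid.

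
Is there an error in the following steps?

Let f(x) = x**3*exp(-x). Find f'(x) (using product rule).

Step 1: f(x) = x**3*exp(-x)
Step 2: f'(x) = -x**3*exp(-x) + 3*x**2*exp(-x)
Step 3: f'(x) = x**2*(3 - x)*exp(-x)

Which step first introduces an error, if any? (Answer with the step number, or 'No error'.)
No error

All steps in this derivation are correct.
The final answer f'(x) = x**2*(3 - x)*exp(-x) is valid.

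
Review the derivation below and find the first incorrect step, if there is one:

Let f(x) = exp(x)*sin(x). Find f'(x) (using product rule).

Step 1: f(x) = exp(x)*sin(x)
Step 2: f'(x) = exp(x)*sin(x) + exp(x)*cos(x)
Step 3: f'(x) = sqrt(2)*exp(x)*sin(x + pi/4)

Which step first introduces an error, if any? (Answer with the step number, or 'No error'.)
No error

All steps in this derivation are correct.
The final answer f'(x) = sqrt(2)*exp(x)*sin(x + pi/4) is valid.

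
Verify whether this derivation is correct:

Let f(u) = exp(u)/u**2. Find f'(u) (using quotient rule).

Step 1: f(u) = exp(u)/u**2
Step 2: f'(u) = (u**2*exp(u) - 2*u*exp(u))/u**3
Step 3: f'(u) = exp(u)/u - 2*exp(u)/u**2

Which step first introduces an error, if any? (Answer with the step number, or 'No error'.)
Step 2

Step 2 is incorrect due to a wrong exponent.
The step shows: (u**2*exp(u) - 2*u*exp(u))/u**3
The correct value should be: (u**2*exp(u) - 2*u*exp(u))/u**4

Explanation: The exponent -4 on u was incorrectly written as -3: the term (u**2*exp(u) - 2*u*exp(u))/u**4 was incorrectly written as (u**2*exp(u) - 2*u*exp(u))/u**3
The later steps are derived from this incorrect expression, so the error originates in Step 2.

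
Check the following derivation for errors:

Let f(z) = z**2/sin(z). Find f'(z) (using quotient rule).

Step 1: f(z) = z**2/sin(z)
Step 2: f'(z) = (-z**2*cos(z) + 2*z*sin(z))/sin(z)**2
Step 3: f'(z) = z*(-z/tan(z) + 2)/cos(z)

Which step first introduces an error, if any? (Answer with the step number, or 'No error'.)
Step 3

Step 3 is incorrect due to a wrong trig function.
The step shows: z*(-z/tan(z) + 2)/cos(z)
The correct value should be: z*(-z/tan(z) + 2)/sin(z)

Explanation: sin(z) was incorrectly written as cos(z): the term z*(-z/tan(z) + 2)/sin(z) was incorrectly written as z*(-z/tan(z) + 2)/cos(z)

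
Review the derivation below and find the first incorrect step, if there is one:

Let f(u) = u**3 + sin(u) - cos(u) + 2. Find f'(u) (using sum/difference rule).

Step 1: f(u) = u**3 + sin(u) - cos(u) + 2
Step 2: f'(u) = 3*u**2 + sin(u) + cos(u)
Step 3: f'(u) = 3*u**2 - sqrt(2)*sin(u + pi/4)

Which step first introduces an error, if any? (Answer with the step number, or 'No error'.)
Step 3

Step 3 is incorrect due to a sign flip.
The step shows: 3*u**2 - sqrt(2)*sin(u + pi/4)
The correct value should be: 3*u**2 + sqrt(2)*sin(u + pi/4)

Explanation: The sign of one term was flipped: the term sqrt(2)*sin(u + pi/4) was incorrectly written as -sqrt(2)*sin(u + pi/4)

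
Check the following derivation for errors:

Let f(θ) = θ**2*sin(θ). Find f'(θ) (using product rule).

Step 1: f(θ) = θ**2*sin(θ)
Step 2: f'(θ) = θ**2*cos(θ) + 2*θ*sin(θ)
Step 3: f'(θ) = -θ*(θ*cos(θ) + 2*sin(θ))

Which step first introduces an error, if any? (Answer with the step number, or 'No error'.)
Step 3

Step 3 is incorrect due to a sign flip.
The step shows: -θ*(θ*cos(θ) + 2*sin(θ))
The correct value should be: θ*(θ*cos(θ) + 2*sin(θ))

Explanation: The sign of the whole expression was flipped: the term θ*(θ*cos(θ) + 2*sin(θ)) was incorrectly written as -θ*(θ*cos(θ) + 2*sin(θ))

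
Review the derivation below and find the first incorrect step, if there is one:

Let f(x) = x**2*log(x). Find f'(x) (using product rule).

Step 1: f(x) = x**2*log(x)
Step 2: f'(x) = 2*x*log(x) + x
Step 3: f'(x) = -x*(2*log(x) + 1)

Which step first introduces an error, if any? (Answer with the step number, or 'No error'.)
Step 3

Step 3 is incorrect due to a sign flip.
The step shows: -x*(2*log(x) + 1)
The correct value should be: x*(2*log(x) + 1)

Explanation: The sign of the whole expression was flipped: the term x*(2*log(x) + 1) was incorrectly written as -x*(2*log(x) + 1)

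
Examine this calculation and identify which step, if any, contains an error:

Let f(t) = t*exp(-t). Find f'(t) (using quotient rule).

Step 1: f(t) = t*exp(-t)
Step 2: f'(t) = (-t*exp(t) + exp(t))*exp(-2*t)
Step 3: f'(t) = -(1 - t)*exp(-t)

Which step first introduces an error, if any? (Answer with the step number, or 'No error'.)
Step 3

Step 3 is incorrect due to a sign flip.
The step shows: -(1 - t)*exp(-t)
The correct value should be: (1 - t)*exp(-t)

Explanation: The sign of the whole expression was flipped: the term (1 - t)*exp(-t) was incorrectly written as -(1 - t)*exp(-t)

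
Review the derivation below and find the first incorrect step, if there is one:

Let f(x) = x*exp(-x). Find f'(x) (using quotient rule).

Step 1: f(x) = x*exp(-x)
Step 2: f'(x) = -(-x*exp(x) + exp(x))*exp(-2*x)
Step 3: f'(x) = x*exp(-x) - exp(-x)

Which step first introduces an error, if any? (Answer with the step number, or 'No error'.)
Step 2

Step 2 is incorrect due to a sign flip.
The step shows: -(-x*exp(x) + exp(x))*exp(-2*x)
The correct value should be: (-x*exp(x) + exp(x))*exp(-2*x)

Explanation: The sign of the whole expression was flipped: the term (-x*exp(x) + exp(x))*exp(-2*x) was incorrectly written as -(-x*exp(x) + exp(x))*exp(-2*x)
The later steps are derived from this incorrect expression, so the error originates in Step 2.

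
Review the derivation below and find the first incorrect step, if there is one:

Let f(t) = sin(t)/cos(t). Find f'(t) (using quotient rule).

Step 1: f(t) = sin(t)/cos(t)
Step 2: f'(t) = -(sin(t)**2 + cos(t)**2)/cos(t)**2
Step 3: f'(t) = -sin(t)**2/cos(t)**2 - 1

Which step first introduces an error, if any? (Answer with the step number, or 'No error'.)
Step 2

Step 2 is incorrect due to a sign flip.
The step shows: -(sin(t)**2 + cos(t)**2)/cos(t)**2
The correct value should be: (sin(t)**2 + cos(t)**2)/cos(t)**2

Explanation: The sign of the whole expression was flipped: the term (sin(t)**2 + cos(t)**2)/cos(t)**2 was incorrectly written as -(sin(t)**2 + cos(t)**2)/cos(t)**2
The later steps are derived from this incorrect expression, so the error originates in Step 2.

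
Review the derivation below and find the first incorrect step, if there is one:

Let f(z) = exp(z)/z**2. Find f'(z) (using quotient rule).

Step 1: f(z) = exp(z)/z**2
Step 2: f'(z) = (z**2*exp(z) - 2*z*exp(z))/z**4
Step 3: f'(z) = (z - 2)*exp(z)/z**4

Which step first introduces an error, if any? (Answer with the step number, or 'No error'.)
Step 3

Step 3 is incorrect due to a wrong exponent.
The step shows: (z - 2)*exp(z)/z**4
The correct value should be: (z - 2)*exp(z)/z**3

Explanation: The exponent -3 on z was incorrectly written as -4: the term (z - 2)*exp(z)/z**3 was incorrectly written as (z - 2)*exp(z)/z**4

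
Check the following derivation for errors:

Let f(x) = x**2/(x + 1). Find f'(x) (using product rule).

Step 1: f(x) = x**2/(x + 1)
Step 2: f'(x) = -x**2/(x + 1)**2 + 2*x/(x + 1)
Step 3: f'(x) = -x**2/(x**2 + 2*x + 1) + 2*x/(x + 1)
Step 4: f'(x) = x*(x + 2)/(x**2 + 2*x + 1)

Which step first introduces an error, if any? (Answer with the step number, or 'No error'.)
No error

All steps in this derivation are correct.
The final answer f'(x) = x*(x + 2)/(x**2 + 2*x + 1) is valid.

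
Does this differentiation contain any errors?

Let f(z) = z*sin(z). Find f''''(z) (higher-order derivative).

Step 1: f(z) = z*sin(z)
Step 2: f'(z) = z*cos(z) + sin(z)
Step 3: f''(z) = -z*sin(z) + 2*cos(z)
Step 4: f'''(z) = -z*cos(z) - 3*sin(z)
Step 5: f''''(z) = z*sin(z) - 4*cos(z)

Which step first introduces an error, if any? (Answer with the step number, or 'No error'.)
No error

All steps in this derivation are correct.
The final answer f''''(z) = z*sin(z) - 4*cos(z) is valid.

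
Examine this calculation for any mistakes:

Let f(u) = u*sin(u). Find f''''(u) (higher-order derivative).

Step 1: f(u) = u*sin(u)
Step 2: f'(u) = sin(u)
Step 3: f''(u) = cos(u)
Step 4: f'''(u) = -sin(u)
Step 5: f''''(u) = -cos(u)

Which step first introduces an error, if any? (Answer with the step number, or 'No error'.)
Step 2

Step 2 is incorrect due to a dropped term.
The step shows: sin(u)
The correct value should be: u*cos(u) + sin(u)

Explanation: A term was dropped: the term u*cos(u) was incorrectly omitted
The later steps are derived from this incorrect expression, so the error originates in Step 2.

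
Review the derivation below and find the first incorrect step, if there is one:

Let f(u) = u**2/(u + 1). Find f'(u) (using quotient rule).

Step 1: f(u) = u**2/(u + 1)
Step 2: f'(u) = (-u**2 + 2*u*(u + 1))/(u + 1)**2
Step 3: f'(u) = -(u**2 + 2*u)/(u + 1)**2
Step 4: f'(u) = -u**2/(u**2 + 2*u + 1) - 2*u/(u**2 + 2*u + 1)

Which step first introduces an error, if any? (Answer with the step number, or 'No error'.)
Step 3

Step 3 is incorrect due to a sign flip.
The step shows: -(u**2 + 2*u)/(u + 1)**2
The correct value should be: (u**2 + 2*u)/(u + 1)**2

Explanation: The sign of the whole expression was flipped: the term (u**2 + 2*u)/(u + 1)**2 was incorrectly written as -(u**2 + 2*u)/(u + 1)**2
The later steps are derived from this incorrect expression, so the error originates in Step 3.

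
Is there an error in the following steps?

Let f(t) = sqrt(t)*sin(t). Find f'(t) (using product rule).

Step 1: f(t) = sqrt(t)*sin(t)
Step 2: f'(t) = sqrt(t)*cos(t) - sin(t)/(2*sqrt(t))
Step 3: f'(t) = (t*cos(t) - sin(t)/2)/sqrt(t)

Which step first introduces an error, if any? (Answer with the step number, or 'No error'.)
Step 2

Step 2 is incorrect due to a sign flip.
The step shows: sqrt(t)*cos(t) - sin(t)/(2*sqrt(t))
The correct value should be: sqrt(t)*cos(t) + sin(t)/(2*sqrt(t))

Explanation: The sign of one term was flipped: the term sin(t)/(2*sqrt(t)) was incorrectly written as -sin(t)/(2*sqrt(t))
The later steps are derived from this incorrect expression, so the error originates in Step 2.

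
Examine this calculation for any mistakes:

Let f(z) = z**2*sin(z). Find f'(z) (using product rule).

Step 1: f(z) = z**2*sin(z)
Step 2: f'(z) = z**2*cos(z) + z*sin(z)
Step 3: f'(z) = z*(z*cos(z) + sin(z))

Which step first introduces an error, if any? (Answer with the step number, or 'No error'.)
Step 2

Step 2 is incorrect due to a wrong coefficient.
The step shows: z**2*cos(z) + z*sin(z)
The correct value should be: z**2*cos(z) + 2*z*sin(z)

Explanation: The coefficient 2 was incorrectly written as 1: the term 2*z*sin(z) was incorrectly written as z*sin(z)
The later steps are derived from this incorrect expression, so the error originates in Step 2.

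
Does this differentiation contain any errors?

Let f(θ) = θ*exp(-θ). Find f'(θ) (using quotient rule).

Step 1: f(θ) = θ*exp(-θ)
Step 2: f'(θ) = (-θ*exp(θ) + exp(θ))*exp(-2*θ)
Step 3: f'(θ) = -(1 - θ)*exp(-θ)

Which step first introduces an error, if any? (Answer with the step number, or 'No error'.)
Step 3

Step 3 is incorrect due to a sign flip.
The step shows: -(1 - θ)*exp(-θ)
The correct value should be: (1 - θ)*exp(-θ)

Explanation: The sign of the whole expression was flipped: the term (1 - θ)*exp(-θ) was incorrectly written as -(1 - θ)*exp(-θ)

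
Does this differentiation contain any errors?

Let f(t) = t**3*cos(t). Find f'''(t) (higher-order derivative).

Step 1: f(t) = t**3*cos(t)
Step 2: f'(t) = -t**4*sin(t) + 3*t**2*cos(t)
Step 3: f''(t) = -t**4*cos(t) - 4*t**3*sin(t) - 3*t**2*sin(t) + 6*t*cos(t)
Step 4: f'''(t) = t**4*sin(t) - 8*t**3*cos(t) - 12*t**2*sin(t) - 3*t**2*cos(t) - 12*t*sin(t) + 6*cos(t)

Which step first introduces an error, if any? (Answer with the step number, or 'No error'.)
Step 2

Step 2 is incorrect due to a wrong exponent.
The step shows: -t**4*sin(t) + 3*t**2*cos(t)
The correct value should be: -t**3*sin(t) + 3*t**2*cos(t)

Explanation: The exponent 3 on t was incorrectly written as 4: the term -t**3*sin(t) was incorrectly written as -t**4*sin(t)
The later steps are derived from this incorrect expression, so the error originates in Step 2.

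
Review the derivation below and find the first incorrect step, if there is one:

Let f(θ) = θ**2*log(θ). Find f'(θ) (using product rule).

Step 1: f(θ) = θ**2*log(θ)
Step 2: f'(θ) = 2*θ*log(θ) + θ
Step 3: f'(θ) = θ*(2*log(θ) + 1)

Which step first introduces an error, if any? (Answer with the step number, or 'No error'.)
No error

All steps in this derivation are correct.
The final answer f'(θ) = θ*(2*log(θ) + 1) is valid.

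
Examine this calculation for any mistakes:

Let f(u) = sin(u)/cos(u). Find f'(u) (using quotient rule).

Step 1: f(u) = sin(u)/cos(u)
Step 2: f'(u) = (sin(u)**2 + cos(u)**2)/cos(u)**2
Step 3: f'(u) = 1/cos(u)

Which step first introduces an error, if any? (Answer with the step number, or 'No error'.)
Step 3

Step 3 is incorrect due to a wrong exponent.
The step shows: 1/cos(u)
The correct value should be: cos(u)**(-2)

Explanation: The exponent -2 on cos(u) was incorrectly written as -1: the term cos(u)**(-2) was incorrectly written as 1/cos(u)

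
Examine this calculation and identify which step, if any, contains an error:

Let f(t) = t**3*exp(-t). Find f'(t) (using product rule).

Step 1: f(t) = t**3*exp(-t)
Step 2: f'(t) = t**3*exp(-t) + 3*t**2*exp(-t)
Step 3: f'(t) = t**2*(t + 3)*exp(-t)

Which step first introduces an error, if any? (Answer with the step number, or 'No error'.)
Step 2

Step 2 is incorrect due to a sign flip.
The step shows: t**3*exp(-t) + 3*t**2*exp(-t)
The correct value should be: -t**3*exp(-t) + 3*t**2*exp(-t)

Explanation: The sign of one term was flipped: the term -t**3*exp(-t) was incorrectly written as t**3*exp(-t)
The later steps are derived from this incorrect expression, so the error originates in Step 2.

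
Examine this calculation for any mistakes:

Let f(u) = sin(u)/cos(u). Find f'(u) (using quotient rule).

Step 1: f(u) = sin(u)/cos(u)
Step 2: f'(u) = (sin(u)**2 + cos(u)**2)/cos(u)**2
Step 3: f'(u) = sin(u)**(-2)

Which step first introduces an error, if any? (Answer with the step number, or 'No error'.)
Step 3

Step 3 is incorrect due to a wrong trig function.
The step shows: sin(u)**(-2)
The correct value should be: cos(u)**(-2)

Explanation: cos(u) was incorrectly written as sin(u): the term cos(u)**(-2) was incorrectly written as sin(u)**(-2)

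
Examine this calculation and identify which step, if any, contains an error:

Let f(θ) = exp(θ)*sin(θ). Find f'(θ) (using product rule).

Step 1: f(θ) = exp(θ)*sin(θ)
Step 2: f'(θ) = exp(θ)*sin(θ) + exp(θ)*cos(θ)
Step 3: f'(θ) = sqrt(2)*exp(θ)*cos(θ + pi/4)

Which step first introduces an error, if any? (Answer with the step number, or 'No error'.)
Step 3

Step 3 is incorrect due to a wrong trig function.
The step shows: sqrt(2)*exp(θ)*cos(θ + pi/4)
The correct value should be: sqrt(2)*exp(θ)*sin(θ + pi/4)

Explanation: sin(θ + pi/4) was incorrectly written as cos(θ + pi/4): the term sqrt(2)*exp(θ)*sin(θ + pi/4) was incorrectly written as sqrt(2)*exp(θ)*cos(θ + pi/4)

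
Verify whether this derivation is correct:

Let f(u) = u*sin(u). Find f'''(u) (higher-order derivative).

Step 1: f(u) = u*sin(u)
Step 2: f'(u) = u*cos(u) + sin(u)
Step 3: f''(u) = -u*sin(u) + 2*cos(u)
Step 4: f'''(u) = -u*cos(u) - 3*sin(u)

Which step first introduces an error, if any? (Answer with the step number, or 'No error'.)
No error

All steps in this derivation are correct.
The final answer f'''(u) = -u*cos(u) - 3*sin(u) is valid.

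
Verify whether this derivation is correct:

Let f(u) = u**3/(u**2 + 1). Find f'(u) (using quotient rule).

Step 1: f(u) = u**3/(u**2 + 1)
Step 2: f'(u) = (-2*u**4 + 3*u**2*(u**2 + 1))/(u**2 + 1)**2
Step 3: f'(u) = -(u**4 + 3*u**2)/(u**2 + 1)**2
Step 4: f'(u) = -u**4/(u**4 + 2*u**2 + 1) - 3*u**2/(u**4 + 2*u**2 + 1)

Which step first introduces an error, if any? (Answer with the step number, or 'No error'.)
Step 3

Step 3 is incorrect due to a sign flip.
The step shows: -(u**4 + 3*u**2)/(u**2 + 1)**2
The correct value should be: (u**4 + 3*u**2)/(u**2 + 1)**2

Explanation: The sign of the whole expression was flipped: the term (u**4 + 3*u**2)/(u**2 + 1)**2 was incorrectly written as -(u**4 + 3*u**2)/(u**2 + 1)**2
The later steps are derived from this incorrect expression, so the error originates in Step 3.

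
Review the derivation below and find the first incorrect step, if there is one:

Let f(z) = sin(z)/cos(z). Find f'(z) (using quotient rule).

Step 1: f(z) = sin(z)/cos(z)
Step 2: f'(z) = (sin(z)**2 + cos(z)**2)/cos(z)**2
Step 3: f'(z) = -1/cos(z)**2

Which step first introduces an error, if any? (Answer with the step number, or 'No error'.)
Step 3

Step 3 is incorrect due to a sign flip.
The step shows: -1/cos(z)**2
The correct value should be: cos(z)**(-2)

Explanation: The sign of the whole expression was flipped: the term cos(z)**(-2) was incorrectly written as -1/cos(z)**2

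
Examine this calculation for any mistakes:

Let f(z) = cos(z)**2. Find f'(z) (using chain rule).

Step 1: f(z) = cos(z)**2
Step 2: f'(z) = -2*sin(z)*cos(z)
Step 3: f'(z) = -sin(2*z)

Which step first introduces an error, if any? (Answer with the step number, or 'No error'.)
No error

All steps in this derivation are correct.
The final answer f'(z) = -sin(2*z) is valid.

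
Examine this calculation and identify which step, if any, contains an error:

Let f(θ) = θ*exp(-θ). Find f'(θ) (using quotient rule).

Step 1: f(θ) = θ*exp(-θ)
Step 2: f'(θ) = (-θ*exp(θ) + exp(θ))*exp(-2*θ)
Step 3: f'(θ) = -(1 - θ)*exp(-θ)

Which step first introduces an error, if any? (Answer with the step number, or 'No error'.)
Step 3

Step 3 is incorrect due to a sign flip.
The step shows: -(1 - θ)*exp(-θ)
The correct value should be: (1 - θ)*exp(-θ)

Explanation: The sign of the whole expression was flipped: the term (1 - θ)*exp(-θ) was incorrectly written as -(1 - θ)*exp(-θ)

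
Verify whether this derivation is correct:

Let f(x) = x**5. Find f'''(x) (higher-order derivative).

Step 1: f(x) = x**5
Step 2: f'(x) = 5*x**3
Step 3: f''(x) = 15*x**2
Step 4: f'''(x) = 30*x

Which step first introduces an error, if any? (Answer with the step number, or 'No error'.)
Step 2

Step 2 is incorrect due to a wrong exponent.
The step shows: 5*x**3
The correct value should be: 5*x**4

Explanation: The exponent 4 on x was incorrectly written as 3: the term 5*x**4 was incorrectly written as 5*x**3
The later steps are derived from this incorrect expression, so the error originates in Step 2.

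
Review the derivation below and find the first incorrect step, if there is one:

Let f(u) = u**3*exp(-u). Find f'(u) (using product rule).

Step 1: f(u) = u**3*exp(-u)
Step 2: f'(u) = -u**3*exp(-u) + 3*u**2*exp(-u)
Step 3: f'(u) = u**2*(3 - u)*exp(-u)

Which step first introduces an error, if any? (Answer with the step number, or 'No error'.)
No error

All steps in this derivation are correct.
The final answer f'(u) = u**2*(3 - u)*exp(-u) is valid.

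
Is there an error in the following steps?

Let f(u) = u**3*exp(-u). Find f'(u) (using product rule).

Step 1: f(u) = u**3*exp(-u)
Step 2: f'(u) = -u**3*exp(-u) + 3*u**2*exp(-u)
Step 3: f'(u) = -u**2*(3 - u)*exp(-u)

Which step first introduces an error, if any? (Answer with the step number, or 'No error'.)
Step 3

Step 3 is incorrect due to a sign flip.
The step shows: -u**2*(3 - u)*exp(-u)
The correct value should be: u**2*(3 - u)*exp(-u)

Explanation: The sign of the whole expression was flipped: the term u**2*(3 - u)*exp(-u) was incorrectly written as -u**2*(3 - u)*exp(-u)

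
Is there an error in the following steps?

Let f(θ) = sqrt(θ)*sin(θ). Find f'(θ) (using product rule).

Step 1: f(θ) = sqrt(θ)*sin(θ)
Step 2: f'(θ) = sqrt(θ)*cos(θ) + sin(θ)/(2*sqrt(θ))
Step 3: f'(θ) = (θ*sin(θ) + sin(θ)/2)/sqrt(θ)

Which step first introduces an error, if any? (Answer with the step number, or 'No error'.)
Step 3

Step 3 is incorrect due to a wrong trig function.
The step shows: (θ*sin(θ) + sin(θ)/2)/sqrt(θ)
The correct value should be: (θ*cos(θ) + sin(θ)/2)/sqrt(θ)

Explanation: cos(θ) was incorrectly written as sin(θ): the term (θ*cos(θ) + sin(θ)/2)/sqrt(θ) was incorrectly written as (θ*sin(θ) + sin(θ)/2)/sqrt(θ)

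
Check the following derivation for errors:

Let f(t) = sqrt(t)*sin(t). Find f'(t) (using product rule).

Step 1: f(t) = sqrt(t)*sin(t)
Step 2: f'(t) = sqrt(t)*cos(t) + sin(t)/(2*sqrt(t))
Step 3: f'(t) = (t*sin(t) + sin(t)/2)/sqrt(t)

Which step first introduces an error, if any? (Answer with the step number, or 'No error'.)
Step 3

Step 3 is incorrect due to a wrong trig function.
The step shows: (t*sin(t) + sin(t)/2)/sqrt(t)
The correct value should be: (t*cos(t) + sin(t)/2)/sqrt(t)

Explanation: cos(t) was incorrectly written as sin(t): the term (t*cos(t) + sin(t)/2)/sqrt(t) was incorrectly written as (t*sin(t) + sin(t)/2)/sqrt(t)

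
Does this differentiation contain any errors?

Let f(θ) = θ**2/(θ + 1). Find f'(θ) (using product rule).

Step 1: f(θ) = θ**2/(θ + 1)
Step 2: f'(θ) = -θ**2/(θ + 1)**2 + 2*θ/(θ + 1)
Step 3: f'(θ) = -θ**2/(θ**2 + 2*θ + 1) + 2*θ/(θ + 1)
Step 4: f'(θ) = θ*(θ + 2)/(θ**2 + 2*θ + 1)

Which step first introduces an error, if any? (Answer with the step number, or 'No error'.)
No error

All steps in this derivation are correct.
The final answer f'(θ) = θ*(θ + 2)/(θ**2 + 2*θ + 1) is valid.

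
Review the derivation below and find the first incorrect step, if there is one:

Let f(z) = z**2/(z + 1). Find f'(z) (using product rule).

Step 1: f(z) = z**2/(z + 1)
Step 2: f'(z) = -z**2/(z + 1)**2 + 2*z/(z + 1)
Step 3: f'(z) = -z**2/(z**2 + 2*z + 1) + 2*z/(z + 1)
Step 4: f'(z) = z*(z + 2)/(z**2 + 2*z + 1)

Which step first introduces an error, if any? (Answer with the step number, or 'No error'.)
No error

All steps in this derivation are correct.
The final answer f'(z) = z*(z + 2)/(z**2 + 2*z + 1) is valid.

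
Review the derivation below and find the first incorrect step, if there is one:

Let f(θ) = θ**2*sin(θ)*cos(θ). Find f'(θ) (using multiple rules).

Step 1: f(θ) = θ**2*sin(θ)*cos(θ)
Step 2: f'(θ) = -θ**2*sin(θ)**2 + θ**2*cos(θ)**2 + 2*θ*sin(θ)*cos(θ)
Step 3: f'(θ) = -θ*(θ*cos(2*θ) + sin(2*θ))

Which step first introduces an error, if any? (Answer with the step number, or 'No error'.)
Step 3

Step 3 is incorrect due to a sign flip.
The step shows: -θ*(θ*cos(2*θ) + sin(2*θ))
The correct value should be: θ*(θ*cos(2*θ) + sin(2*θ))

Explanation: The sign of the whole expression was flipped: the term θ*(θ*cos(2*θ) + sin(2*θ)) was incorrectly written as -θ*(θ*cos(2*θ) + sin(2*θ))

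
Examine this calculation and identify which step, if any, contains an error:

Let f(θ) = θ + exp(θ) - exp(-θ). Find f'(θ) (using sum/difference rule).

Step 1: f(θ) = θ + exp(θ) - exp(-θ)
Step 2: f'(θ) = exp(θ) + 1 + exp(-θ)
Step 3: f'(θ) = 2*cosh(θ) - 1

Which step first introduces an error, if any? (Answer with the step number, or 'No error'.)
Step 3

Step 3 is incorrect due to a sign flip.
The step shows: 2*cosh(θ) - 1
The correct value should be: 2*cosh(θ) + 1

Explanation: The sign of one term was flipped: the term 1 was incorrectly written as -1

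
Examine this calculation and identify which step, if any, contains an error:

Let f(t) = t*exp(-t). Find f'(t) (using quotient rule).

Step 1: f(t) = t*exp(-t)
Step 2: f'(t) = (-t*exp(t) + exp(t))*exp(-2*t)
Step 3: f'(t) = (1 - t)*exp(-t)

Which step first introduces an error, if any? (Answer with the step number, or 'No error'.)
No error

All steps in this derivation are correct.
The final answer f'(t) = (1 - t)*exp(-t) is valid.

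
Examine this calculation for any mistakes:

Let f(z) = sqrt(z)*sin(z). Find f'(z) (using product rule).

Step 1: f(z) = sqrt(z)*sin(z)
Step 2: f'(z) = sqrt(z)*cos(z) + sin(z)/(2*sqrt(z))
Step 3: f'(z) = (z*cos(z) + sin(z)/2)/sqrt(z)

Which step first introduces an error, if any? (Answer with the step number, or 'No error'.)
No error

All steps in this derivation are correct.
The final answer f'(z) = (z*cos(z) + sin(z)/2)/sqrt(z) is valid.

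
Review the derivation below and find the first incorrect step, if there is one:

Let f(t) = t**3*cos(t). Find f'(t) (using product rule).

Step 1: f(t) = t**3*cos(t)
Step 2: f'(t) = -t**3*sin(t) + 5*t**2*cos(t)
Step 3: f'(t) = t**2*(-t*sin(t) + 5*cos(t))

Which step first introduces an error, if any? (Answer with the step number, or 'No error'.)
Step 2

Step 2 is incorrect due to a wrong coefficient.
The step shows: -t**3*sin(t) + 5*t**2*cos(t)
The correct value should be: -t**3*sin(t) + 3*t**2*cos(t)

Explanation: The coefficient 3 was incorrectly written as 5: the term 3*t**2*cos(t) was incorrectly written as 5*t**2*cos(t)
The later steps are derived from this incorrect expression, so the error originates in Step 2.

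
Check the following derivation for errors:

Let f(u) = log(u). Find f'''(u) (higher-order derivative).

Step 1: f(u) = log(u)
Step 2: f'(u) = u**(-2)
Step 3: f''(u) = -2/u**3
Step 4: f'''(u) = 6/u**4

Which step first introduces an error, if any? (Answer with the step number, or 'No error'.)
Step 2

Step 2 is incorrect due to a wrong exponent.
The step shows: u**(-2)
The correct value should be: 1/u

Explanation: The exponent -1 on u was incorrectly written as -2: the term 1/u was incorrectly written as u**(-2)
The later steps are derived from this incorrect expression, so the error originates in Step 2.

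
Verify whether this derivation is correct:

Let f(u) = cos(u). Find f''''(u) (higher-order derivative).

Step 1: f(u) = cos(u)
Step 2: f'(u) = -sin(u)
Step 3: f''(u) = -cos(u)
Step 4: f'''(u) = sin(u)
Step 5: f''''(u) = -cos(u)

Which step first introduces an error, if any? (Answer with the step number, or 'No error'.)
Step 5

Step 5 is incorrect due to a sign flip.
The step shows: -cos(u)
The correct value should be: cos(u)

Explanation: The sign of the whole expression was flipped: the term cos(u) was incorrectly written as -cos(u)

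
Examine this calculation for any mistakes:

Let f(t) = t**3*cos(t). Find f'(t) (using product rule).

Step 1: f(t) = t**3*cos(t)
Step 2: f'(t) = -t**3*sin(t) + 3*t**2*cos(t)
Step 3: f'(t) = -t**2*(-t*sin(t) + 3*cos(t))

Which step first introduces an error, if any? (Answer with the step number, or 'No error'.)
Step 3

Step 3 is incorrect due to a sign flip.
The step shows: -t**2*(-t*sin(t) + 3*cos(t))
The correct value should be: t**2*(-t*sin(t) + 3*cos(t))

Explanation: The sign of the whole expression was flipped: the term t**2*(-t*sin(t) + 3*cos(t)) was incorrectly written as -t**2*(-t*sin(t) + 3*cos(t))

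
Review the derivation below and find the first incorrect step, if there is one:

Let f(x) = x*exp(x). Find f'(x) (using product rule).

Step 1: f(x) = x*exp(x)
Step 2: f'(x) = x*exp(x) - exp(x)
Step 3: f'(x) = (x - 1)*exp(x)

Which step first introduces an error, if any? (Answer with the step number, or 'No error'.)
Step 2

Step 2 is incorrect due to a sign flip.
The step shows: x*exp(x) - exp(x)
The correct value should be: x*exp(x) + exp(x)

Explanation: The sign of one term was flipped: the term exp(x) was incorrectly written as -exp(x)
The later steps are derived from this incorrect expression, so the error originates in Step 2.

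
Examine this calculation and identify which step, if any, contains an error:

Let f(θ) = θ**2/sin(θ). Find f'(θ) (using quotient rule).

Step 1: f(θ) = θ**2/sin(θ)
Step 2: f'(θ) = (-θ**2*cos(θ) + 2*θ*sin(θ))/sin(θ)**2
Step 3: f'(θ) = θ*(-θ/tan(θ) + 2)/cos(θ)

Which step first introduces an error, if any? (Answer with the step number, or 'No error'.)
Step 3

Step 3 is incorrect due to a wrong trig function.
The step shows: θ*(-θ/tan(θ) + 2)/cos(θ)
The correct value should be: θ*(-θ/tan(θ) + 2)/sin(θ)

Explanation: sin(θ) was incorrectly written as cos(θ): the term θ*(-θ/tan(θ) + 2)/sin(θ) was incorrectly written as θ*(-θ/tan(θ) + 2)/cos(θ)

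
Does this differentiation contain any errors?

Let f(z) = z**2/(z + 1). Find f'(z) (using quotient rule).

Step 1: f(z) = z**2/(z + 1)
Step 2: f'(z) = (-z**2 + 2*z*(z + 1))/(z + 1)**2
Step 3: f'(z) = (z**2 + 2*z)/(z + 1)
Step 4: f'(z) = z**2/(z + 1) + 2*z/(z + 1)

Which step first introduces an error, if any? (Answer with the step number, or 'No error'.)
Step 3

Step 3 is incorrect due to a wrong exponent.
The step shows: (z**2 + 2*z)/(z + 1)
The correct value should be: (z**2 + 2*z)/(z + 1)**2

Explanation: The exponent -2 on z + 1 was incorrectly written as -1: the term (z**2 + 2*z)/(z + 1)**2 was incorrectly written as (z**2 + 2*z)/(z + 1)
The later steps are derived from this incorrect expression, so the error originates in Step 3.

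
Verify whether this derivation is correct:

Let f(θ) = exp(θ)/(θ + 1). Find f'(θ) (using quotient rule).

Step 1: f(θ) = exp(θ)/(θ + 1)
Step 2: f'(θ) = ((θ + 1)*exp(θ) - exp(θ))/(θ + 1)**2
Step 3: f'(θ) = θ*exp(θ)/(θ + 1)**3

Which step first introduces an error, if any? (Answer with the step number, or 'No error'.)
Step 3

Step 3 is incorrect due to a wrong exponent.
The step shows: θ*exp(θ)/(θ + 1)**3
The correct value should be: θ*exp(θ)/(θ + 1)**2

Explanation: The exponent -2 on θ + 1 was incorrectly written as -3: the term θ*exp(θ)/(θ + 1)**2 was incorrectly written as θ*exp(θ)/(θ + 1)**3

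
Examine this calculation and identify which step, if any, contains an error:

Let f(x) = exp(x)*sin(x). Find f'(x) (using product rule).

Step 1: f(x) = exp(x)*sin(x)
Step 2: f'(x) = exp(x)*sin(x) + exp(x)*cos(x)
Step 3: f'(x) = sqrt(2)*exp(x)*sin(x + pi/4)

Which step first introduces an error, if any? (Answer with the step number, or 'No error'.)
No error

All steps in this derivation are correct.
The final answer f'(x) = sqrt(2)*exp(x)*sin(x + pi/4) is valid.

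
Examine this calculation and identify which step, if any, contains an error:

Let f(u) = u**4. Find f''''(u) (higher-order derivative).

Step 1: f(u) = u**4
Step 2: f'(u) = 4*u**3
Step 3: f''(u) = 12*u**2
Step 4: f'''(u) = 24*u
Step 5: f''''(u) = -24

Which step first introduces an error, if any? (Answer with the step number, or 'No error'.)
Step 5

Step 5 is incorrect due to a sign flip.
The step shows: -24
The correct value should be: 24

Explanation: The sign of the whole expression was flipped: the term 24 was incorrectly written as -24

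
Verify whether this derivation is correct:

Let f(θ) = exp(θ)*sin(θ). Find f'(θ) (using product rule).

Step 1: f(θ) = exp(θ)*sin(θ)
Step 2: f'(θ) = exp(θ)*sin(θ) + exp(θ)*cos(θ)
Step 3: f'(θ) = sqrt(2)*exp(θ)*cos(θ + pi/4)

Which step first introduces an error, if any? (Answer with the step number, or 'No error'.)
Step 3

Step 3 is incorrect due to a wrong trig function.
The step shows: sqrt(2)*exp(θ)*cos(θ + pi/4)
The correct value should be: sqrt(2)*exp(θ)*sin(θ + pi/4)

Explanation: sin(θ + pi/4) was incorrectly written as cos(θ + pi/4): the term sqrt(2)*exp(θ)*sin(θ + pi/4) was incorrectly written as sqrt(2)*exp(θ)*cos(θ + pi/4)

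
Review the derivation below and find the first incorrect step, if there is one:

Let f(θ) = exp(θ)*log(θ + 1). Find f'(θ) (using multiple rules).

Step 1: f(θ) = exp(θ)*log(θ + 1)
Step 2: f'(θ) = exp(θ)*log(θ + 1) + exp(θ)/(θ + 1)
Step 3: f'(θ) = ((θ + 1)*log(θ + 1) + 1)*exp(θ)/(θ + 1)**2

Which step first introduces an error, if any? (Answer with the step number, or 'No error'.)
Step 3

Step 3 is incorrect due to a wrong exponent.
The step shows: ((θ + 1)*log(θ + 1) + 1)*exp(θ)/(θ + 1)**2
The correct value should be: ((θ + 1)*log(θ + 1) + 1)*exp(θ)/(θ + 1)

Explanation: The exponent -1 on θ + 1 was incorrectly written as -2: the term ((θ + 1)*log(θ + 1) + 1)*exp(θ)/(θ + 1) was incorrectly written as ((θ + 1)*log(θ + 1) + 1)*exp(θ)/(θ + 1)**2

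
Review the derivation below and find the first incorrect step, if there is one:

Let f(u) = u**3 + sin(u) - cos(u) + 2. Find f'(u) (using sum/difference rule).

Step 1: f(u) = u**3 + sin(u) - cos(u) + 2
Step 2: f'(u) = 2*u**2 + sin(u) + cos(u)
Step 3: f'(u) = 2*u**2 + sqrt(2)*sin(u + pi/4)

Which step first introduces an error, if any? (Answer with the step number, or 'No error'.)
Step 2

Step 2 is incorrect due to a wrong coefficient.
The step shows: 2*u**2 + sin(u) + cos(u)
The correct value should be: 3*u**2 + sin(u) + cos(u)

Explanation: The coefficient 3 was incorrectly written as 2: the term 3*u**2 was incorrectly written as 2*u**2
The later steps are derived from this incorrect expression, so the error originates in Step 2.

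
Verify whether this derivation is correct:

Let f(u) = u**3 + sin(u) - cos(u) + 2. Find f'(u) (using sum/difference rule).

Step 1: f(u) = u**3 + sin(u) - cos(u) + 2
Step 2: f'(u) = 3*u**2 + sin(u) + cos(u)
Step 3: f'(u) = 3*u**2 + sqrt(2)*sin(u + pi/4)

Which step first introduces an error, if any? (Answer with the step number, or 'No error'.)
No error

All steps in this derivation are correct.
The final answer f'(u) = 3*u**2 + sqrt(2)*sin(u + pi/4) is valid.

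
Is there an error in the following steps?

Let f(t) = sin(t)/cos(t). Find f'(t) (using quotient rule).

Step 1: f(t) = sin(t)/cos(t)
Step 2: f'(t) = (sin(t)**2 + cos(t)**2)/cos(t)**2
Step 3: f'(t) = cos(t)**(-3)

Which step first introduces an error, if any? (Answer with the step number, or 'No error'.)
Step 3

Step 3 is incorrect due to a wrong exponent.
The step shows: cos(t)**(-3)
The correct value should be: cos(t)**(-2)

Explanation: The exponent -2 on cos(t) was incorrectly written as -3: the term cos(t)**(-2) was incorrectly written as cos(t)**(-3)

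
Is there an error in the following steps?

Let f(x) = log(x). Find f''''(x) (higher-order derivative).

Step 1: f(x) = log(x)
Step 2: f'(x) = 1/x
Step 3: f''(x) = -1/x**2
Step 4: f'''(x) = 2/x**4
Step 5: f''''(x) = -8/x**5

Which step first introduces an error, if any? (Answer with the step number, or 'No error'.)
Step 4

Step 4 is incorrect due to a wrong exponent.
The step shows: 2/x**4
The correct value should be: 2/x**3

Explanation: The exponent -3 on x was incorrectly written as -4: the term 2/x**3 was incorrectly written as 2/x**4
The later steps are derived from this incorrect expression, so the error originates in Step 4.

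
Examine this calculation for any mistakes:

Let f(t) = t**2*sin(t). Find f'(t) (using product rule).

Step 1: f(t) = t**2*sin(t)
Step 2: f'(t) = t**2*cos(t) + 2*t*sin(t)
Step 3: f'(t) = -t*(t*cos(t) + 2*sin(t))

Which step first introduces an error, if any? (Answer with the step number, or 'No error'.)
Step 3

Step 3 is incorrect due to a sign flip.
The step shows: -t*(t*cos(t) + 2*sin(t))
The correct value should be: t*(t*cos(t) + 2*sin(t))

Explanation: The sign of the whole expression was flipped: the term t*(t*cos(t) + 2*sin(t)) was incorrectly written as -t*(t*cos(t) + 2*sin(t))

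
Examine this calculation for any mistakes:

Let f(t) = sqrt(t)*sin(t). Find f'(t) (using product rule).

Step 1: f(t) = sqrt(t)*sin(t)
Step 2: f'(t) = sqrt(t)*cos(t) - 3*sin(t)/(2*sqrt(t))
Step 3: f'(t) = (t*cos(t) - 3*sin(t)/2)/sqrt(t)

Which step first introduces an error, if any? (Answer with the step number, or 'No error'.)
Step 2

Step 2 is incorrect due to a wrong coefficient.
The step shows: sqrt(t)*cos(t) - 3*sin(t)/(2*sqrt(t))
The correct value should be: sqrt(t)*cos(t) + sin(t)/(2*sqrt(t))

Explanation: The coefficient 1/2 was incorrectly written as -3/2: the term sin(t)/(2*sqrt(t)) was incorrectly written as -3*sin(t)/(2*sqrt(t))
The later steps are derived from this incorrect expression, so the error originates in Step 2.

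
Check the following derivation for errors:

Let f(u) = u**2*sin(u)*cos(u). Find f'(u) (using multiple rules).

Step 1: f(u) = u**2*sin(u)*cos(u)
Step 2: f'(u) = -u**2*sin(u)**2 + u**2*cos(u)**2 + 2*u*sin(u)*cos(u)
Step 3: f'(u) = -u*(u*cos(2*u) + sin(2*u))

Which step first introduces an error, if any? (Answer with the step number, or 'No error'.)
Step 3

Step 3 is incorrect due to a sign flip.
The step shows: -u*(u*cos(2*u) + sin(2*u))
The correct value should be: u*(u*cos(2*u) + sin(2*u))

Explanation: The sign of the whole expression was flipped: the term u*(u*cos(2*u) + sin(2*u)) was incorrectly written as -u*(u*cos(2*u) + sin(2*u))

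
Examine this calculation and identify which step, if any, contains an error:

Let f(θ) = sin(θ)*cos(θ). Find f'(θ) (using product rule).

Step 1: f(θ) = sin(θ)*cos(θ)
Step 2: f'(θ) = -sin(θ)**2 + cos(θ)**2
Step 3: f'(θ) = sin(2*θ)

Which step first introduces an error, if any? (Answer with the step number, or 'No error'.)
Step 3

Step 3 is incorrect due to a wrong trig function.
The step shows: sin(2*θ)
The correct value should be: cos(2*θ)

Explanation: cos(2*θ) was incorrectly written as sin(2*θ): the term cos(2*θ) was incorrectly written as sin(2*θ)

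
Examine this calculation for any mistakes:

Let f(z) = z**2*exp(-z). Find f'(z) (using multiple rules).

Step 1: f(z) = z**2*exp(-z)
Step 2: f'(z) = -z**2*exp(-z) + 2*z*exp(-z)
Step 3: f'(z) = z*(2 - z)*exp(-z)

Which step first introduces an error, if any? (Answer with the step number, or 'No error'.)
No error

All steps in this derivation are correct.
The final answer f'(z) = z*(2 - z)*exp(-z) is valid.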